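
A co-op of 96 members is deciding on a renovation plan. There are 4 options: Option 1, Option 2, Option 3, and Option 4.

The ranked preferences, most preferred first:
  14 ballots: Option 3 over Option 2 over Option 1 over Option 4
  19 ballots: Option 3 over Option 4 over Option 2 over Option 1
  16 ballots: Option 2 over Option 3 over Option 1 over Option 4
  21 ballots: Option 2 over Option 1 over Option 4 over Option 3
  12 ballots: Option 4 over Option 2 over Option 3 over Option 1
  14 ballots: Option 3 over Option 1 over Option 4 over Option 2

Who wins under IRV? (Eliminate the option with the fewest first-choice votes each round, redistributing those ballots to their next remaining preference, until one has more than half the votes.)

Option 2

Round 1: Option 1 0, Option 2 37, Option 3 47, Option 4 12. Option 1 eliminated.
Round 2: Option 2 37, Option 3 47, Option 4 12. Option 4 eliminated.
Round 3: Option 2 49, Option 3 47. Option 2 has a majority (≥49).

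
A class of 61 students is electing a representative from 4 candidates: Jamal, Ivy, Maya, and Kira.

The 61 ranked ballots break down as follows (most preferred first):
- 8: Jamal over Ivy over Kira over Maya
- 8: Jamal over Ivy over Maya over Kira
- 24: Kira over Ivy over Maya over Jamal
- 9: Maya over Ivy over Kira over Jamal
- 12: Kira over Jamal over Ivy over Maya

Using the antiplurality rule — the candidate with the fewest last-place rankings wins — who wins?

Last-place votes: Jamal 33, Ivy 0, Maya 20, Kira 8.

Ivy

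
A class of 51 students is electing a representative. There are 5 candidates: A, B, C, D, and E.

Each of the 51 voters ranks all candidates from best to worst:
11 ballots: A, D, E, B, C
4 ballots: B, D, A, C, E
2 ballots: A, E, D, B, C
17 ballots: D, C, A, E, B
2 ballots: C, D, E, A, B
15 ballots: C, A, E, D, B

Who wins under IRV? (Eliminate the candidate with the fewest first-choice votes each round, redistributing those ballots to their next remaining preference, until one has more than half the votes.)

Round 1: A 13, B 4, C 17, D 17, E 0. E eliminated.
Round 2: A 13, B 4, C 17, D 17. B eliminated.
Round 3: A 13, C 17, D 21. A eliminated.
Round 4: C 17, D 34. D has a majority (≥26).

D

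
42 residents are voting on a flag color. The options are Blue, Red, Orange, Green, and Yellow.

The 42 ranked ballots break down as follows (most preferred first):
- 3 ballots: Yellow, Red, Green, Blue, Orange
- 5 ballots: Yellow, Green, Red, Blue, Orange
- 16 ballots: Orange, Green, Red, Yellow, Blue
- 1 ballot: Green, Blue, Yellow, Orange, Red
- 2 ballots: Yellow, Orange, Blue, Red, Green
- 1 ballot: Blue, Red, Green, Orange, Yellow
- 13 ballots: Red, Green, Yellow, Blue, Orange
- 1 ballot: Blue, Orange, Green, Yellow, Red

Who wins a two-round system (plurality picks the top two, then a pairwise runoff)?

Round 1 first-place votes: Blue 2, Red 13, Orange 16, Green 1, Yellow 10. Orange and Red advance.
Runoff: Orange is ranked above Red on 20 ballots, Red above Orange on 22.

Red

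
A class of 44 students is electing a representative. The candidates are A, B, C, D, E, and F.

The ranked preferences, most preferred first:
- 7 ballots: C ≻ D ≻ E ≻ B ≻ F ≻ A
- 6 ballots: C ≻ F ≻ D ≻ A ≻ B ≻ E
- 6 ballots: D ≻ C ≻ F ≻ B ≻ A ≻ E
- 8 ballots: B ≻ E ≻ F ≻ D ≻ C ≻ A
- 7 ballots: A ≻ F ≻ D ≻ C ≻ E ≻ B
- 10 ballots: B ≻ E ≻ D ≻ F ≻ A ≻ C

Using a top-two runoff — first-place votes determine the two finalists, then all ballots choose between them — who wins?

C

Round 1 first-place votes: A 7, B 18, C 13, D 6, E 0, F 0. B and C advance.
Runoff: B is ranked above C on 18 ballots, C above B on 26.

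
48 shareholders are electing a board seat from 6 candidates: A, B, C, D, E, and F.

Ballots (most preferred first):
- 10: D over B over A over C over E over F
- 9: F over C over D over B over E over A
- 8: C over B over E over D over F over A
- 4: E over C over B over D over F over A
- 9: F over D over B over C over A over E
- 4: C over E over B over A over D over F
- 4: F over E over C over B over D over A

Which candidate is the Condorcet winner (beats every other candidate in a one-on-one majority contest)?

C vs A: 38–10
C vs B: 29–19
C vs D: 29–19
C vs E: 40–8
C vs F: 26–22
C beats every other candidate.

C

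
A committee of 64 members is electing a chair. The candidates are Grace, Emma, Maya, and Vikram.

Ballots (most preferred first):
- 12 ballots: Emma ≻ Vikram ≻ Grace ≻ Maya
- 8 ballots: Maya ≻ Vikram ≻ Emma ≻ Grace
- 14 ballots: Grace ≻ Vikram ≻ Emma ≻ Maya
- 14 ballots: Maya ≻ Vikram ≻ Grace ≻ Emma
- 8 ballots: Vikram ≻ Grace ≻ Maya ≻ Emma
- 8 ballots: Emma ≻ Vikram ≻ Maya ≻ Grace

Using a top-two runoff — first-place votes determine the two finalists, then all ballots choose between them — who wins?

Emma

Round 1 first-place votes: Grace 14, Emma 20, Maya 22, Vikram 8. Maya and Emma advance.
Runoff: Maya is ranked above Emma on 30 ballots, Emma above Maya on 34.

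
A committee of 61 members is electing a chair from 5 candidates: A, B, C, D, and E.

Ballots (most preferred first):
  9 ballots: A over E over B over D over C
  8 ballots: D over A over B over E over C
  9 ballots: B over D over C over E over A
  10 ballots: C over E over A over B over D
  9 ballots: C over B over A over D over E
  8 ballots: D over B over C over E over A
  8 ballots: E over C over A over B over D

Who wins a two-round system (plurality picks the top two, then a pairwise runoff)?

Round 1 first-place votes: A 9, B 9, C 19, D 16, E 8. C and D advance.
Runoff: C is ranked above D on 27 ballots, D above C on 34.

D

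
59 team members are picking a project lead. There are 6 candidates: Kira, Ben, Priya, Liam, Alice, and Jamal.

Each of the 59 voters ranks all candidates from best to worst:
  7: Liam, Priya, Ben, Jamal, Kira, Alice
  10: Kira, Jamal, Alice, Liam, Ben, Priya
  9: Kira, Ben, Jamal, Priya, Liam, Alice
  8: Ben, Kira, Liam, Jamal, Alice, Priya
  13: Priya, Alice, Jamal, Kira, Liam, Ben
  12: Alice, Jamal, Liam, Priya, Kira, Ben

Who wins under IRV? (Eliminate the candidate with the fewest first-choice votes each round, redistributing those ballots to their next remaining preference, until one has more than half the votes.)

Priya

Round 1: Kira 19, Ben 8, Priya 13, Liam 7, Alice 12, Jamal 0. Jamal eliminated.
Round 2: Kira 19, Ben 8, Priya 13, Liam 7, Alice 12. Liam eliminated.
Round 3: Kira 19, Ben 8, Priya 20, Alice 12. Ben eliminated.
Round 4: Kira 27, Priya 20, Alice 12. Alice eliminated.
Round 5: Kira 27, Priya 32. Priya has a majority (≥30).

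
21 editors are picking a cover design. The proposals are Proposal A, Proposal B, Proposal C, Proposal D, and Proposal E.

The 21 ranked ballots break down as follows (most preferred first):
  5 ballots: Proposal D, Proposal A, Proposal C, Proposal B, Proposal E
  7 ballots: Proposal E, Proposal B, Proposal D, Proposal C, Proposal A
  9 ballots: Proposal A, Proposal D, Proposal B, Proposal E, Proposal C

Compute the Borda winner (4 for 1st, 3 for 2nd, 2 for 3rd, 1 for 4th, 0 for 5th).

Proposal D

Proposal A: 5×3 + 7×0 + 9×4 = 51
Proposal B: 5×1 + 7×3 + 9×2 = 44
Proposal C: 5×2 + 7×1 + 9×0 = 17
Proposal D: 5×4 + 7×2 + 9×3 = 61
Proposal E: 5×0 + 7×4 + 9×1 = 37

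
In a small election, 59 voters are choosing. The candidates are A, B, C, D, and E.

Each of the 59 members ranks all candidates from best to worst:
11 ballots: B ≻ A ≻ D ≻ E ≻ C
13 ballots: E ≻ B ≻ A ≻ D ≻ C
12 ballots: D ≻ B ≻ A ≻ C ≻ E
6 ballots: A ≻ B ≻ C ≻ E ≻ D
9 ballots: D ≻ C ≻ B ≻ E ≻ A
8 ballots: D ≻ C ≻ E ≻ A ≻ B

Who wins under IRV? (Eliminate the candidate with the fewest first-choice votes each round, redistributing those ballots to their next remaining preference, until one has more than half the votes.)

Round 1: A 6, B 11, C 0, D 29, E 13. C eliminated.
Round 2: A 6, B 11, D 29, E 13. A eliminated.
Round 3: B 17, D 29, E 13. E eliminated.
Round 4: B 30, D 29. B has a majority (≥30).

B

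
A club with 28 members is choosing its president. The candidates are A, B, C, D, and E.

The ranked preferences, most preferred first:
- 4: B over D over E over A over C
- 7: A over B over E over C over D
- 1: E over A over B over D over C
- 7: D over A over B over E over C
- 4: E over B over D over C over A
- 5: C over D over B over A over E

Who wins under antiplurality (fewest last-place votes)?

B

Last-place votes: A 4, B 0, C 12, D 7, E 5.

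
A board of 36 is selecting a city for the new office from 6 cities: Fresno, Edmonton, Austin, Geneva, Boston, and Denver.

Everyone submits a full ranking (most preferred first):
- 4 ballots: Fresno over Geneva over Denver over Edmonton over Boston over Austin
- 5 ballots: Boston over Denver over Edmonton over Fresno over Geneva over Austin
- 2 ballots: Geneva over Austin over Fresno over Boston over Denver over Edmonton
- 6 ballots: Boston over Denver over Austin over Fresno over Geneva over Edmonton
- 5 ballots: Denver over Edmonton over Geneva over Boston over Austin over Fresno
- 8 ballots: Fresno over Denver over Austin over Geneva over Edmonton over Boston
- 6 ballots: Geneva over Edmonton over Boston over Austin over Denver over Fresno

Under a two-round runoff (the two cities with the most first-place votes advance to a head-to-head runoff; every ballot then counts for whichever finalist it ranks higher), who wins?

Round 1 first-place votes: Fresno 12, Edmonton 0, Austin 0, Geneva 8, Boston 11, Denver 5. Fresno and Boston advance.
Runoff: Fresno is ranked above Boston on 14 ballots, Boston above Fresno on 22.

Boston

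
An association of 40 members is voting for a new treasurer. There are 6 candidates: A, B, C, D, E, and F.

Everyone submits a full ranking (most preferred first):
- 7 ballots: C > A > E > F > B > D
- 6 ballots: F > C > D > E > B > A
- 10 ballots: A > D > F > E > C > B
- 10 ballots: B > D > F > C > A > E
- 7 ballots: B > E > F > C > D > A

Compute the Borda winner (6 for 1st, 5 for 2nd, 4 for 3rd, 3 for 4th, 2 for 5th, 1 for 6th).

A: 7×5 + 6×1 + 10×6 + 10×2 + 7×1 = 128
B: 7×2 + 6×2 + 10×1 + 10×6 + 7×6 = 138
C: 7×6 + 6×5 + 10×2 + 10×3 + 7×3 = 143
D: 7×1 + 6×4 + 10×5 + 10×5 + 7×2 = 145
E: 7×4 + 6×3 + 10×3 + 10×1 + 7×5 = 121
F: 7×3 + 6×6 + 10×4 + 10×4 + 7×4 = 165

F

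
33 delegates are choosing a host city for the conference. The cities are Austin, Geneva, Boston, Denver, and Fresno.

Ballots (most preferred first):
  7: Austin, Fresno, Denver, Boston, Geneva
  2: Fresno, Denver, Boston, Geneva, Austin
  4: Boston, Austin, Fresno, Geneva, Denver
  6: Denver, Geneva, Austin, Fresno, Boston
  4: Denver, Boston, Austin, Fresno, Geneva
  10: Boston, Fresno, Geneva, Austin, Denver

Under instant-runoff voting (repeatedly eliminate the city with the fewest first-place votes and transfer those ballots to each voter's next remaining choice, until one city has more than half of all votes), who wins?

Denver

Round 1: Austin 7, Geneva 0, Boston 14, Denver 10, Fresno 2. Geneva eliminated.
Round 2: Austin 7, Boston 14, Denver 10, Fresno 2. Fresno eliminated.
Round 3: Austin 7, Boston 14, Denver 12. Austin eliminated.
Round 4: Boston 14, Denver 19. Denver has a majority (≥17).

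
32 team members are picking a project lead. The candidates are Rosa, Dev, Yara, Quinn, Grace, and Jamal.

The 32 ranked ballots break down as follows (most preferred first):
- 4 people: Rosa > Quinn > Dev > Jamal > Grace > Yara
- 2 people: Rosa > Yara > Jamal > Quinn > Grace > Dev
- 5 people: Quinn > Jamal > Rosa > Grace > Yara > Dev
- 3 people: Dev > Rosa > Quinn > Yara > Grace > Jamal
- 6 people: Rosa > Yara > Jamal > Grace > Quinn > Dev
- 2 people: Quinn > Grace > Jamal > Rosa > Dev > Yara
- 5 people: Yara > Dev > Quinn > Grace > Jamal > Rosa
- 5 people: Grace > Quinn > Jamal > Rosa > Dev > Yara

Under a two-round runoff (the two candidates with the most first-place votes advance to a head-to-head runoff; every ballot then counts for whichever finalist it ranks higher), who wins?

Round 1 first-place votes: Rosa 12, Dev 3, Yara 5, Quinn 7, Grace 5, Jamal 0. Rosa and Quinn advance.
Runoff: Rosa is ranked above Quinn on 15 ballots, Quinn above Rosa on 17.

Quinn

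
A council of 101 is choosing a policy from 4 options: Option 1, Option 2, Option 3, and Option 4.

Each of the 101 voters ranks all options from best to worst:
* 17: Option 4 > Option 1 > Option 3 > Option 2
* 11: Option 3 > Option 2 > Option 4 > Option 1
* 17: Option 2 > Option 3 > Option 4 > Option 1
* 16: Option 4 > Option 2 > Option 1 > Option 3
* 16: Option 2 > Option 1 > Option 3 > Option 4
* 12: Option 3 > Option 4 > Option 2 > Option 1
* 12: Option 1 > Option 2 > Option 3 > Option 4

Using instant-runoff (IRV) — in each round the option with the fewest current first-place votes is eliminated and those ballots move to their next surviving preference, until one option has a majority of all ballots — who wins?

Option 2

Round 1: Option 1 12, Option 2 33, Option 3 23, Option 4 33. Option 1 eliminated.
Round 2: Option 2 45, Option 3 23, Option 4 33. Option 3 eliminated.
Round 3: Option 2 56, Option 4 45. Option 2 has a majority (≥51).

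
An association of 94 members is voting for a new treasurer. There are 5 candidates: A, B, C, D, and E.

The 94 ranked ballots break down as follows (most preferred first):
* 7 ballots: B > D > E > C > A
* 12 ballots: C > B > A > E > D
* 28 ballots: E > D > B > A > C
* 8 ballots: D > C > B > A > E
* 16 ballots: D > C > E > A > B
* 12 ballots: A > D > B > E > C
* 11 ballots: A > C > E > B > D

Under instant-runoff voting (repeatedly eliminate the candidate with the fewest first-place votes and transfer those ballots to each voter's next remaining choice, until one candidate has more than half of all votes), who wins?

D

Round 1: A 23, B 7, C 12, D 24, E 28. B eliminated.
Round 2: A 23, C 12, D 31, E 28. C eliminated.
Round 3: A 35, D 31, E 28. E eliminated.
Round 4: A 35, D 59. D has a majority (≥48).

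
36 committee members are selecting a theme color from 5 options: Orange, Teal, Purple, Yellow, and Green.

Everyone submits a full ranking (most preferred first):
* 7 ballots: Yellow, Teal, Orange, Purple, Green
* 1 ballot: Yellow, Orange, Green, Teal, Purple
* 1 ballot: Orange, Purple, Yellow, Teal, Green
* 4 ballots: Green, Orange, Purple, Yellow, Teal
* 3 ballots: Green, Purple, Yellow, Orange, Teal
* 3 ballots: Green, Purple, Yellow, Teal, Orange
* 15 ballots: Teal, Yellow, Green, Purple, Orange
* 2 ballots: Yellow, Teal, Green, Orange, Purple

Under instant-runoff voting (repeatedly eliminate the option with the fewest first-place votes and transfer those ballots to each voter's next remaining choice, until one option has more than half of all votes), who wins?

Round 1: Orange 1, Teal 15, Purple 0, Yellow 10, Green 10. Purple eliminated.
Round 2: Orange 1, Teal 15, Yellow 10, Green 10. Orange eliminated.
Round 3: Teal 15, Yellow 11, Green 10. Green eliminated.
Round 4: Teal 15, Yellow 21. Yellow has a majority (≥19).

Yellow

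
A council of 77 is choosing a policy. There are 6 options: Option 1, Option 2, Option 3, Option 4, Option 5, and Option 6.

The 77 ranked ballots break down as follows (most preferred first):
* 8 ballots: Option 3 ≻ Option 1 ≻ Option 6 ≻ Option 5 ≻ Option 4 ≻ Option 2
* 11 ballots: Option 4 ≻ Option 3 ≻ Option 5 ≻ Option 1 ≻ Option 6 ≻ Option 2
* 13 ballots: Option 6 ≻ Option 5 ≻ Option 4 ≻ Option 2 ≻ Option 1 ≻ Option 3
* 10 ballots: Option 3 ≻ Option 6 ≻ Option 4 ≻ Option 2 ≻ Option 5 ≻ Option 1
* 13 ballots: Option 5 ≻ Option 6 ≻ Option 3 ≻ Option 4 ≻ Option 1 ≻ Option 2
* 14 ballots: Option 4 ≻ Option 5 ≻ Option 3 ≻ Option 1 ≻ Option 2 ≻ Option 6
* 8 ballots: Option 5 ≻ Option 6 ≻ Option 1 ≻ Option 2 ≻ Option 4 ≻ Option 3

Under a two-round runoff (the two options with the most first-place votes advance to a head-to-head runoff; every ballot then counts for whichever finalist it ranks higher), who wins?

Round 1 first-place votes: Option 1 0, Option 2 0, Option 3 18, Option 4 25, Option 5 21, Option 6 13. Option 4 and Option 5 advance.
Runoff: Option 4 is ranked above Option 5 on 35 ballots, Option 5 above Option 4 on 42.

Option 5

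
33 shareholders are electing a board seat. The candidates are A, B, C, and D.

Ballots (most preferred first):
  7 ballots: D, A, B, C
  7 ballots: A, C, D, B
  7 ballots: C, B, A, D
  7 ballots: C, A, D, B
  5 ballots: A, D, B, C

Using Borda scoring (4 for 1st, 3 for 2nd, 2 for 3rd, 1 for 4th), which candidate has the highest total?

A: 7×3 + 7×4 + 7×2 + 7×3 + 5×4 = 104
B: 7×2 + 7×1 + 7×3 + 7×1 + 5×2 = 59
C: 7×1 + 7×3 + 7×4 + 7×4 + 5×1 = 89
D: 7×4 + 7×2 + 7×1 + 7×2 + 5×3 = 78

A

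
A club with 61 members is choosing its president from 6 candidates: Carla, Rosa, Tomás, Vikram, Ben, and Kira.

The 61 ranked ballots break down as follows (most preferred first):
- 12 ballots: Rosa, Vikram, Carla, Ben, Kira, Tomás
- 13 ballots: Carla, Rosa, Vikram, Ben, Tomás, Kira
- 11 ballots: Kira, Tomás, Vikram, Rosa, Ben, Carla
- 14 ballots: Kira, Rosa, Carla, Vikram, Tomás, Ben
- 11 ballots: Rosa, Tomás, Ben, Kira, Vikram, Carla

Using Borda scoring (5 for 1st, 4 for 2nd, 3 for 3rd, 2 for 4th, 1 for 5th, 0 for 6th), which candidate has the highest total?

Carla: 12×3 + 13×5 + 11×0 + 14×3 + 11×0 = 143
Rosa: 12×5 + 13×4 + 11×2 + 14×4 + 11×5 = 245
Tomás: 12×0 + 13×1 + 11×4 + 14×1 + 11×4 = 115
Vikram: 12×4 + 13×3 + 11×3 + 14×2 + 11×1 = 159
Ben: 12×2 + 13×2 + 11×1 + 14×0 + 11×3 = 94
Kira: 12×1 + 13×0 + 11×5 + 14×5 + 11×2 = 159

Rosa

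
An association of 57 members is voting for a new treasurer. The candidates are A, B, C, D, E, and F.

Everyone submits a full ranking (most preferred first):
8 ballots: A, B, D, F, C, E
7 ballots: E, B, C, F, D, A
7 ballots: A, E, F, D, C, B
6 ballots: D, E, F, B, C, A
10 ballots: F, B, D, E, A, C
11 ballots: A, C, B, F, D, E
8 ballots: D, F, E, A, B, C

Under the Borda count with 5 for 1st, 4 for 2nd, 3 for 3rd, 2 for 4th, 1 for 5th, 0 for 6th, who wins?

A: 8×5 + 7×0 + 7×5 + 6×0 + 10×1 + 11×5 + 8×2 = 156
B: 8×4 + 7×4 + 7×0 + 6×2 + 10×4 + 11×3 + 8×1 = 153
C: 8×1 + 7×3 + 7×1 + 6×1 + 10×0 + 11×4 + 8×0 = 86
D: 8×3 + 7×1 + 7×2 + 6×5 + 10×3 + 11×1 + 8×5 = 156
E: 8×0 + 7×5 + 7×4 + 6×4 + 10×2 + 11×0 + 8×3 = 131
F: 8×2 + 7×2 + 7×3 + 6×3 + 10×5 + 11×2 + 8×4 = 173

F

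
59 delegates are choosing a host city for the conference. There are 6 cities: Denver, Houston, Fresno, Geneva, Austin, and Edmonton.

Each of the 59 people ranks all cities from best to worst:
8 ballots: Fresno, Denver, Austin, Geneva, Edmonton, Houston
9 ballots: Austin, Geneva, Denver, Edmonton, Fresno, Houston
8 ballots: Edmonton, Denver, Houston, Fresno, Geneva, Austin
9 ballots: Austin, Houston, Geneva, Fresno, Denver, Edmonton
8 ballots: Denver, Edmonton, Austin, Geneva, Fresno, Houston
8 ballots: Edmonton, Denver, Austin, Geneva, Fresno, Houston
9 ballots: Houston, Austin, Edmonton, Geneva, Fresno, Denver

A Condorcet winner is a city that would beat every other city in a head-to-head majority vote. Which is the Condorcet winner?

Denver

Denver vs Houston: 41–18
Denver vs Fresno: 33–26
Denver vs Geneva: 32–27
Denver vs Austin: 32–27
Denver vs Edmonton: 34–25
Denver beats every other city.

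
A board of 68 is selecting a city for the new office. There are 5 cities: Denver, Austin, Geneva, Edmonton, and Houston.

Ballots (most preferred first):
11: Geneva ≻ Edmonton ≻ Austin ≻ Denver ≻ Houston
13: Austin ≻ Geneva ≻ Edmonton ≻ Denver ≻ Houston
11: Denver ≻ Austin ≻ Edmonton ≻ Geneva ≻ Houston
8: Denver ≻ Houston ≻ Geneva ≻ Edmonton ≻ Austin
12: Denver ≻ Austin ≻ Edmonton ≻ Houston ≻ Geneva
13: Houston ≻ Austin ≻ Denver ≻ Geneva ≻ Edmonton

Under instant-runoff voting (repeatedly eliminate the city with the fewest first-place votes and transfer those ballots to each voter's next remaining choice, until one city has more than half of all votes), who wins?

Round 1: Denver 31, Austin 13, Geneva 11, Edmonton 0, Houston 13. Edmonton eliminated.
Round 2: Denver 31, Austin 13, Geneva 11, Houston 13. Geneva eliminated.
Round 3: Denver 31, Austin 24, Houston 13. Houston eliminated.
Round 4: Denver 31, Austin 37. Austin has a majority (≥35).

Austin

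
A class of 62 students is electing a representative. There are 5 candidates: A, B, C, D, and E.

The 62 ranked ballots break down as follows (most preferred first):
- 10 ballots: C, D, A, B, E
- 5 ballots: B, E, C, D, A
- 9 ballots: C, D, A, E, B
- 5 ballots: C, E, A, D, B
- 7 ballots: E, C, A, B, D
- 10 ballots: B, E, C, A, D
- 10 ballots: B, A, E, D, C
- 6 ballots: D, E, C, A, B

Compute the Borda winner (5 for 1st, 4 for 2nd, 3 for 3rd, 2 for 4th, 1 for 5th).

C

A: 10×3 + 5×1 + 9×3 + 5×3 + 7×3 + 10×2 + 10×4 + 6×2 = 170
B: 10×2 + 5×5 + 9×1 + 5×1 + 7×2 + 10×5 + 10×5 + 6×1 = 179
C: 10×5 + 5×3 + 9×5 + 5×5 + 7×4 + 10×3 + 10×1 + 6×3 = 221
D: 10×4 + 5×2 + 9×4 + 5×2 + 7×1 + 10×1 + 10×2 + 6×5 = 163
E: 10×1 + 5×4 + 9×2 + 5×4 + 7×5 + 10×4 + 10×3 + 6×4 = 197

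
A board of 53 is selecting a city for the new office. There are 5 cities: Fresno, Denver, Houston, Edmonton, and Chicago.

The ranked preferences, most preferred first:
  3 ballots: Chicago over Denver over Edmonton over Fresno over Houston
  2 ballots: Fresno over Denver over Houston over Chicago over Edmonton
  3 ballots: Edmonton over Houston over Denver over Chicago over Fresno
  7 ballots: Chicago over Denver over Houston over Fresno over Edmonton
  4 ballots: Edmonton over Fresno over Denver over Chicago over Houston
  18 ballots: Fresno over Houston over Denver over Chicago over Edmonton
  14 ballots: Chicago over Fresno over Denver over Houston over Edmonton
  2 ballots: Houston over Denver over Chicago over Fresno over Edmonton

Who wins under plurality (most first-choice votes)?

First-place votes: Fresno 20, Denver 0, Houston 2, Edmonton 7, Chicago 24.

Chicago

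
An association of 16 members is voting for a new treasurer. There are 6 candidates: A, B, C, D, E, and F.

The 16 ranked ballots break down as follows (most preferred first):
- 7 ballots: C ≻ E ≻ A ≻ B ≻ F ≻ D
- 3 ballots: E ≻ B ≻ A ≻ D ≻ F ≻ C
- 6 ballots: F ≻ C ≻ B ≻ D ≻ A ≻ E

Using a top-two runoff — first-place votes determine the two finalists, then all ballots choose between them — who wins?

F

Round 1 first-place votes: A 0, B 0, C 7, D 0, E 3, F 6. C and F advance.
Runoff: C is ranked above F on 7 ballots, F above C on 9.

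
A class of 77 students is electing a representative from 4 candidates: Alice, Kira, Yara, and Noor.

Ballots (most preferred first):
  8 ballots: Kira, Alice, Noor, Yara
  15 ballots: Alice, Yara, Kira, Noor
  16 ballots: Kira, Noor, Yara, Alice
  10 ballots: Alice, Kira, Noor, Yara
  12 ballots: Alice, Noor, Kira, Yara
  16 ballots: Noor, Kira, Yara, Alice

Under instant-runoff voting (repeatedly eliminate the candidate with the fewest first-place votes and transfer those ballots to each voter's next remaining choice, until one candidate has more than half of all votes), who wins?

Round 1: Alice 37, Kira 24, Yara 0, Noor 16. Yara eliminated.
Round 2: Alice 37, Kira 24, Noor 16. Noor eliminated.
Round 3: Alice 37, Kira 40. Kira has a majority (≥39).

Kira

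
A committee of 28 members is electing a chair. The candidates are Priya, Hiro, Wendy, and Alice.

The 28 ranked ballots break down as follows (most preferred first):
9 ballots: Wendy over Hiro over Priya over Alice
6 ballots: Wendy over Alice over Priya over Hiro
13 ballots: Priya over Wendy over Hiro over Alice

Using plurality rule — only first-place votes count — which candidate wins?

Wendy

First-place votes: Priya 13, Hiro 0, Wendy 15, Alice 0.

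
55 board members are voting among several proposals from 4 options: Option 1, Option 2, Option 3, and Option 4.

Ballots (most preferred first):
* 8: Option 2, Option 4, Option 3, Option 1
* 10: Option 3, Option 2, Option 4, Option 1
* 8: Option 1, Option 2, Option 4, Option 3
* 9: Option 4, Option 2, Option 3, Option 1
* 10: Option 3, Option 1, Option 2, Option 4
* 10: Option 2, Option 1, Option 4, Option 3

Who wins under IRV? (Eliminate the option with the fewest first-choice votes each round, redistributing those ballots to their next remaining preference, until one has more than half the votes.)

Option 2

Round 1: Option 1 8, Option 2 18, Option 3 20, Option 4 9. Option 1 eliminated.
Round 2: Option 2 26, Option 3 20, Option 4 9. Option 4 eliminated.
Round 3: Option 2 35, Option 3 20. Option 2 has a majority (≥28).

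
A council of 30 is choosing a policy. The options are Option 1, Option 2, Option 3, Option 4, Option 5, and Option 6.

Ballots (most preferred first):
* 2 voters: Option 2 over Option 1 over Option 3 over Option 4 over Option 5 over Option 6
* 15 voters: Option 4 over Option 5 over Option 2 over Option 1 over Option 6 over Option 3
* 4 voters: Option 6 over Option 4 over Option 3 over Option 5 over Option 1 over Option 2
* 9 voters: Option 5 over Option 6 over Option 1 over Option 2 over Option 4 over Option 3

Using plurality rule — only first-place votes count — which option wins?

Option 4

First-place votes: Option 1 0, Option 2 2, Option 3 0, Option 4 15, Option 5 9, Option 6 4.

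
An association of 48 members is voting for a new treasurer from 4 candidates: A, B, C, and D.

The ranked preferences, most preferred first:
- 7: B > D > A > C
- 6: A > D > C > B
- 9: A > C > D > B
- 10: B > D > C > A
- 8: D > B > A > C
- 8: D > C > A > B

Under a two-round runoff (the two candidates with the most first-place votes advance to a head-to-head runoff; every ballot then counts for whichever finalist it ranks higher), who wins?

Round 1 first-place votes: A 15, B 17, C 0, D 16. B and D advance.
Runoff: B is ranked above D on 17 ballots, D above B on 31.

D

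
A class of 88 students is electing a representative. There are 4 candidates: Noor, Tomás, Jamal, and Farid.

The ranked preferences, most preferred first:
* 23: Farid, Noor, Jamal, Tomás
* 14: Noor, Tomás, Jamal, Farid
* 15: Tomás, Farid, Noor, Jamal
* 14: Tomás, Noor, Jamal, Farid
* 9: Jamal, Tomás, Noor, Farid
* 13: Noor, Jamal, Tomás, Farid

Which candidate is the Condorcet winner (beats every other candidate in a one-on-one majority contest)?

Noor vs Tomás: 50–38
Noor vs Jamal: 79–9
Noor vs Farid: 50–38
Noor beats every other candidate.

Noor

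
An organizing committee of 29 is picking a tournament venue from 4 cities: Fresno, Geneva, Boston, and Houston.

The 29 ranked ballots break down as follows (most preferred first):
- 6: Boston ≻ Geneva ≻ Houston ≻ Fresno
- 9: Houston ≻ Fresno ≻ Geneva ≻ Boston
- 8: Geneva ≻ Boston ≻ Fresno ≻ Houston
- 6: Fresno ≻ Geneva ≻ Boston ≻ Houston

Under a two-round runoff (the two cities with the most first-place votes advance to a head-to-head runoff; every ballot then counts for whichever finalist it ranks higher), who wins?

Round 1 first-place votes: Fresno 6, Geneva 8, Boston 6, Houston 9. Houston and Geneva advance.
Runoff: Houston is ranked above Geneva on 9 ballots, Geneva above Houston on 20.

Geneva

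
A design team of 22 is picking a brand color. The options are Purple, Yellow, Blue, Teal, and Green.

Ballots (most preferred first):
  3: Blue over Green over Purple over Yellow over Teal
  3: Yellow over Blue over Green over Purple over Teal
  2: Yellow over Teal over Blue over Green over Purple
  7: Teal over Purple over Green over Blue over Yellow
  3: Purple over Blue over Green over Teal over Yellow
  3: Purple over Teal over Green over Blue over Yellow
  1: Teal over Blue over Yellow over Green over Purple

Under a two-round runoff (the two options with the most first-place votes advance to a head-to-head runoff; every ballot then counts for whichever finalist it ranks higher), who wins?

Round 1 first-place votes: Purple 6, Yellow 5, Blue 3, Teal 8, Green 0. Teal and Purple advance.
Runoff: Teal is ranked above Purple on 10 ballots, Purple above Teal on 12.

Purple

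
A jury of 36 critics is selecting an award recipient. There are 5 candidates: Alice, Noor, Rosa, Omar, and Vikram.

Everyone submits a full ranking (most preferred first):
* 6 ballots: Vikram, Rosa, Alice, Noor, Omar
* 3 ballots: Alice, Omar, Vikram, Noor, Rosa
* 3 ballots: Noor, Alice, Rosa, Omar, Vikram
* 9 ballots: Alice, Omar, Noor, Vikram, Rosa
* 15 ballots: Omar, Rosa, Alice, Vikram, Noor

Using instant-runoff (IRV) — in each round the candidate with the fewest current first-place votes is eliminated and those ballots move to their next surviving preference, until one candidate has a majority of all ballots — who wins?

Round 1: Alice 12, Noor 3, Rosa 0, Omar 15, Vikram 6. Rosa eliminated.
Round 2: Alice 12, Noor 3, Omar 15, Vikram 6. Noor eliminated.
Round 3: Alice 15, Omar 15, Vikram 6. Vikram eliminated.
Round 4: Alice 21, Omar 15. Alice has a majority (≥19).

Alice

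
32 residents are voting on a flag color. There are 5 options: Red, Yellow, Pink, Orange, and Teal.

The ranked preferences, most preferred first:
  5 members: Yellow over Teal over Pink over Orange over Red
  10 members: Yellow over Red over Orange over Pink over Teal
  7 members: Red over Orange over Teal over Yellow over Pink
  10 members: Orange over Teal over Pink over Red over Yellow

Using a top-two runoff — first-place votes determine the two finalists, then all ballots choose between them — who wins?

Orange

Round 1 first-place votes: Red 7, Yellow 15, Pink 0, Orange 10, Teal 0. Yellow and Orange advance.
Runoff: Yellow is ranked above Orange on 15 ballots, Orange above Yellow on 17.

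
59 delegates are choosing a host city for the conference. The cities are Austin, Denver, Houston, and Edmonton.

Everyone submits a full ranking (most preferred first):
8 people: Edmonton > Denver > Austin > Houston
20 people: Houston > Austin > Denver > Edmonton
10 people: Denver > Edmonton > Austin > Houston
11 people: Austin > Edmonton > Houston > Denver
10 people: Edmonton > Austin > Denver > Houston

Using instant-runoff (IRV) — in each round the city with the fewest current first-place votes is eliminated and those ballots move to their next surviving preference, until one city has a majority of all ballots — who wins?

Round 1: Austin 11, Denver 10, Houston 20, Edmonton 18. Denver eliminated.
Round 2: Austin 11, Houston 20, Edmonton 28. Austin eliminated.
Round 3: Houston 20, Edmonton 39. Edmonton has a majority (≥30).

Edmonton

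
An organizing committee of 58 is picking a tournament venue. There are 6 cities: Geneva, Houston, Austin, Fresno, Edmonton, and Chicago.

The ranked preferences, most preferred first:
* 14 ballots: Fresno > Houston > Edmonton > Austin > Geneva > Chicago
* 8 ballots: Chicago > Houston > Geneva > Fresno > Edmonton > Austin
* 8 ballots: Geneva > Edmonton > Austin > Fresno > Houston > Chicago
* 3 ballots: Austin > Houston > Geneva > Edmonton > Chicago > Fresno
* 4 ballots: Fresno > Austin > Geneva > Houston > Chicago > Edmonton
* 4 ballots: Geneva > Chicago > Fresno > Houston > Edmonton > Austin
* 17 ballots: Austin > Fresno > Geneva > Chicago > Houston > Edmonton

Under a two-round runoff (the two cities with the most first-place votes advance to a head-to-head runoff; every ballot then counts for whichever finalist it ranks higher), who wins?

Round 1 first-place votes: Geneva 12, Houston 0, Austin 20, Fresno 18, Edmonton 0, Chicago 8. Austin and Fresno advance.
Runoff: Austin is ranked above Fresno on 28 ballots, Fresno above Austin on 30.

Fresno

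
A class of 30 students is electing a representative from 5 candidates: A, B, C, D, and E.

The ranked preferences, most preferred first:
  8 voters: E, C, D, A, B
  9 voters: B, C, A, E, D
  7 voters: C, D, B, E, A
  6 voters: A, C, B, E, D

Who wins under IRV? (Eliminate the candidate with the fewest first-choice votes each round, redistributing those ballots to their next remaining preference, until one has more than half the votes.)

Round 1: A 6, B 9, C 7, D 0, E 8. D eliminated.
Round 2: A 6, B 9, C 7, E 8. A eliminated.
Round 3: B 9, C 13, E 8. E eliminated.
Round 4: B 9, C 21. C has a majority (≥16).

C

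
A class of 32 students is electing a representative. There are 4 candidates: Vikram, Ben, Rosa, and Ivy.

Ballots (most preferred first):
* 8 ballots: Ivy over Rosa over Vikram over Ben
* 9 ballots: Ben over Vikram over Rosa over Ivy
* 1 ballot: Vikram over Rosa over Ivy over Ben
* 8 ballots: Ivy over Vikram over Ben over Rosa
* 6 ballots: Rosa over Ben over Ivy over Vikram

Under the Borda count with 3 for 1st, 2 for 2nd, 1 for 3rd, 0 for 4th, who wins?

Vikram: 8×1 + 9×2 + 1×3 + 8×2 + 6×0 = 45
Ben: 8×0 + 9×3 + 1×0 + 8×1 + 6×2 = 47
Rosa: 8×2 + 9×1 + 1×2 + 8×0 + 6×3 = 45
Ivy: 8×3 + 9×0 + 1×1 + 8×3 + 6×1 = 55

Ivy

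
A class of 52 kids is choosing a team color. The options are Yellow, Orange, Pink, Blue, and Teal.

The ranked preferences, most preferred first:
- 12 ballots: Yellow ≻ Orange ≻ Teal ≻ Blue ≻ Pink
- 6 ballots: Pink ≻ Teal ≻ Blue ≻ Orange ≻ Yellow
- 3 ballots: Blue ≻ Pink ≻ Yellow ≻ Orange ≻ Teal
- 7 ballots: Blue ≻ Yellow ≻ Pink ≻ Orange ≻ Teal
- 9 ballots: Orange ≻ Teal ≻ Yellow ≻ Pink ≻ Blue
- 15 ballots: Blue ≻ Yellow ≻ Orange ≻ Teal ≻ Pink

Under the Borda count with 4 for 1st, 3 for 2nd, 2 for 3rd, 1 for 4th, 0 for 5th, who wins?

Yellow: 12×4 + 6×0 + 3×2 + 7×3 + 9×2 + 15×3 = 138
Orange: 12×3 + 6×1 + 3×1 + 7×1 + 9×4 + 15×2 = 118
Pink: 12×0 + 6×4 + 3×3 + 7×2 + 9×1 + 15×0 = 56
Blue: 12×1 + 6×2 + 3×4 + 7×4 + 9×0 + 15×4 = 124
Teal: 12×2 + 6×3 + 3×0 + 7×0 + 9×3 + 15×1 = 84

Yellow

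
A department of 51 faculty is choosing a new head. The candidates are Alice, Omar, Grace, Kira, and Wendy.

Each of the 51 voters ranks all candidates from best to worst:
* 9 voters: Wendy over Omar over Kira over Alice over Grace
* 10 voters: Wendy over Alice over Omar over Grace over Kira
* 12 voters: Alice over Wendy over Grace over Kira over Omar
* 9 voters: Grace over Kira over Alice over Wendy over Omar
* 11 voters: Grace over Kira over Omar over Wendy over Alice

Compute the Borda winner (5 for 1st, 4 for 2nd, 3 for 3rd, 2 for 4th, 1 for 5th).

Alice: 9×2 + 10×4 + 12×5 + 9×3 + 11×1 = 156
Omar: 9×4 + 10×3 + 12×1 + 9×1 + 11×3 = 120
Grace: 9×1 + 10×2 + 12×3 + 9×5 + 11×5 = 165
Kira: 9×3 + 10×1 + 12×2 + 9×4 + 11×4 = 141
Wendy: 9×5 + 10×5 + 12×4 + 9×2 + 11×2 = 183

Wendy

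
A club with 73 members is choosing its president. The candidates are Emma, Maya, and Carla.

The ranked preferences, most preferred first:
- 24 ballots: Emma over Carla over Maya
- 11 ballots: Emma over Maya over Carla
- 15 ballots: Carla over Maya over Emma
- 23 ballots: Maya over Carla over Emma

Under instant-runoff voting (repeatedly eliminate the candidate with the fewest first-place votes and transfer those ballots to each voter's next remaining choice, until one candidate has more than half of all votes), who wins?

Round 1: Emma 35, Maya 23, Carla 15. Carla eliminated.
Round 2: Emma 35, Maya 38. Maya has a majority (≥37).

Maya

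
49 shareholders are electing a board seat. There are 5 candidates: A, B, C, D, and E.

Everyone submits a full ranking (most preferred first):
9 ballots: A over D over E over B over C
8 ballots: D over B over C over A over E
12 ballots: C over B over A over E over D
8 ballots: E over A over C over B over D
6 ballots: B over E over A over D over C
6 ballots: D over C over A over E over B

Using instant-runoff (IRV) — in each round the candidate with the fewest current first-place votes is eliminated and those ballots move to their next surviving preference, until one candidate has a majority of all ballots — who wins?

E

Round 1: A 9, B 6, C 12, D 14, E 8. B eliminated.
Round 2: A 9, C 12, D 14, E 14. A eliminated.
Round 3: C 12, D 23, E 14. C eliminated.
Round 4: D 23, E 26. E has a majority (≥25).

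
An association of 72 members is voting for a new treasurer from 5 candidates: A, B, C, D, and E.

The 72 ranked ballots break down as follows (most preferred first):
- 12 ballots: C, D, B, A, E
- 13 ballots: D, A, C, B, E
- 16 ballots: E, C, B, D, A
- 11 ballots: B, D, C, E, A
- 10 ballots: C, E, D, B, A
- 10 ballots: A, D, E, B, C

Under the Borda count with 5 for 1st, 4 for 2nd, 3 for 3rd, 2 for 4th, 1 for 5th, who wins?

D

A: 12×2 + 13×4 + 16×1 + 11×1 + 10×1 + 10×5 = 163
B: 12×3 + 13×2 + 16×3 + 11×5 + 10×2 + 10×2 = 205
C: 12×5 + 13×3 + 16×4 + 11×3 + 10×5 + 10×1 = 256
D: 12×4 + 13×5 + 16×2 + 11×4 + 10×3 + 10×4 = 259
E: 12×1 + 13×1 + 16×5 + 11×2 + 10×4 + 10×3 = 197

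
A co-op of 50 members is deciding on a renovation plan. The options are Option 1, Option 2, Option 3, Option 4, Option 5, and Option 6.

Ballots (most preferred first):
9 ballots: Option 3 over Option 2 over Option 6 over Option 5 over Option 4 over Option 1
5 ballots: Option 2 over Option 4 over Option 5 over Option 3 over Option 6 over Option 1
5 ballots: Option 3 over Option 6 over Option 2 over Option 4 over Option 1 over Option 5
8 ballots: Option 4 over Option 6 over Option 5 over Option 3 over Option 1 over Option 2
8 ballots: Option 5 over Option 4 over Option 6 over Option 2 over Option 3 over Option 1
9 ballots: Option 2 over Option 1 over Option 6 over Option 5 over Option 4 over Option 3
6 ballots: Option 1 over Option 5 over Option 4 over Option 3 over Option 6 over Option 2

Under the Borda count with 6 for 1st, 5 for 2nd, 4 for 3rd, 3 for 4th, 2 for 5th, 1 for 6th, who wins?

Option 1: 9×1 + 5×1 + 5×2 + 8×2 + 8×1 + 9×5 + 6×6 = 129
Option 2: 9×5 + 5×6 + 5×4 + 8×1 + 8×3 + 9×6 + 6×1 = 187
Option 3: 9×6 + 5×3 + 5×6 + 8×3 + 8×2 + 9×1 + 6×3 = 166
Option 4: 9×2 + 5×5 + 5×3 + 8×6 + 8×5 + 9×2 + 6×4 = 188
Option 5: 9×3 + 5×4 + 5×1 + 8×4 + 8×6 + 9×3 + 6×5 = 189
Option 6: 9×4 + 5×2 + 5×5 + 8×5 + 8×4 + 9×4 + 6×2 = 191

Option 6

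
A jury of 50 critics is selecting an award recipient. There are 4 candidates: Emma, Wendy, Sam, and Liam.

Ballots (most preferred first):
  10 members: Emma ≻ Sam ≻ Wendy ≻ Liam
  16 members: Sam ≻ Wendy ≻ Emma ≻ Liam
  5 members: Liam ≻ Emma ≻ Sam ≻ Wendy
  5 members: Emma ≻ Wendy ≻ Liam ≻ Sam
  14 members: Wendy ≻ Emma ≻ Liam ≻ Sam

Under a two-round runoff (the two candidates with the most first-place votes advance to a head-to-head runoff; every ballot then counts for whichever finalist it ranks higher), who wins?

Emma

Round 1 first-place votes: Emma 15, Wendy 14, Sam 16, Liam 5. Sam and Emma advance.
Runoff: Sam is ranked above Emma on 16 ballots, Emma above Sam on 34.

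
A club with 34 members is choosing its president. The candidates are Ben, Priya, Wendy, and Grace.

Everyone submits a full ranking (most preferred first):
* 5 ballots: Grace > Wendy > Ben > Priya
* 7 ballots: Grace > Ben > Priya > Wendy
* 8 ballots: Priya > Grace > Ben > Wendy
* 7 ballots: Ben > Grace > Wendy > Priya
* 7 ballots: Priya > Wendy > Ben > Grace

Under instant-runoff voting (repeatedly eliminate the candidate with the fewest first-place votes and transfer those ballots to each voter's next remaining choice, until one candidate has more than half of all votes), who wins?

Round 1: Ben 7, Priya 15, Wendy 0, Grace 12. Wendy eliminated.
Round 2: Ben 7, Priya 15, Grace 12. Ben eliminated.
Round 3: Priya 15, Grace 19. Grace has a majority (≥18).

Grace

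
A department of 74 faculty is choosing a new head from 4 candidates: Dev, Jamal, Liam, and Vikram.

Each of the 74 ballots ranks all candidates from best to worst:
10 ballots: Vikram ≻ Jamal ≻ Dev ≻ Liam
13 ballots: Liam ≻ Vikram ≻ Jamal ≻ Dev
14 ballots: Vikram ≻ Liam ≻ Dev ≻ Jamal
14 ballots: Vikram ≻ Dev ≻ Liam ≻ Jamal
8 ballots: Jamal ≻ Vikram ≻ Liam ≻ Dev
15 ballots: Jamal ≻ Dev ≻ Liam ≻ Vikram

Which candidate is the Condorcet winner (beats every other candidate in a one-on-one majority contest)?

Vikram vs Dev: 59–15
Vikram vs Jamal: 51–23
Vikram vs Liam: 46–28
Vikram beats every other candidate.

Vikram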